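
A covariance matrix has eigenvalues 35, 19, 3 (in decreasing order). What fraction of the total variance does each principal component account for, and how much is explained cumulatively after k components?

Step 1 — total variance = trace(Sigma) = Σ λ_i = 35 + 19 + 3 = 57.

Step 2 — fraction explained by component i = λ_i / Σ λ:
  PC1: 35/57 = 0.614
  PC2: 19/57 = 0.3333
  PC3: 3/57 = 0.0526

Step 3 — cumulative fraction after k components = (λ_1 + ... + λ_k) / Σ λ:
  k = 1: 35/57 = 0.614
  k = 2: (35 + 19)/57 = 54/57 = 0.9474
  k = 3: (35 + 19 + 3)/57 = 57/57 = 1

Summary (fraction, with percent):

explained: PC1 0.614 (61.4%), PC2 0.3333 (33.33%), PC3 0.0526 (5.26%);  cumulative: 0.614, 0.9474, 1


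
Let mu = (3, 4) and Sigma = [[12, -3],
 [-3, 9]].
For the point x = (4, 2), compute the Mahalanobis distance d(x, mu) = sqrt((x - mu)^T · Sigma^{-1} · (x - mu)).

Step 1 — centre the observation: (x - mu) = (1, -2).

Step 2 — invert Sigma. det(Sigma) = 12·9 - (-3)² = 99.
  Sigma^{-1} = (1/det) · [[d, -b], [-b, a]] = [[0.0909, 0.0303],
 [0.0303, 0.1212]].

Step 3 — form the quadratic (x - mu)^T · Sigma^{-1} · (x - mu):
  Sigma^{-1} · (x - mu) = (0.0303, -0.2121).
  (x - mu)^T · [Sigma^{-1} · (x - mu)] = (1)·(0.0303) + (-2)·(-0.2121) = 0.4545.

Step 4 — take square root: d = √(0.4545) ≈ 0.6742.

d(x, mu) = √(0.4545) ≈ 0.6742


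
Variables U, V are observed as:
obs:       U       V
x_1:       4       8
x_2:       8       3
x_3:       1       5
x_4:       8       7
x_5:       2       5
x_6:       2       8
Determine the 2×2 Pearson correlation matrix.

Step 1 — column means:
  mean(U) = (4 + 8 + 1 + 8 + 2 + 2) / 6 = 25/6 = 4.1667
  mean(V) = (8 + 3 + 5 + 7 + 5 + 8) / 6 = 36/6 = 6

Step 2 — sample variances and covariances s[i,j] = (1/(n-1)) · Σ_k (x_{k,i} - mean_i) · (x_{k,j} - mean_j), with n-1 = 5:
  s[U,U] = ((-0.1667)·(-0.1667) + (3.8333)·(3.8333) + (-3.1667)·(-3.1667) + (3.8333)·(3.8333) + (-2.1667)·(-2.1667) + (-2.1667)·(-2.1667)) / 5 = 48.8333/5 = 9.7667
  s[U,V] = ((-0.1667)·(2) + (3.8333)·(-3) + (-3.1667)·(-1) + (3.8333)·(1) + (-2.1667)·(-1) + (-2.1667)·(2)) / 5 = -7/5 = -1.4
  s[V,V] = ((2)·(2) + (-3)·(-3) + (-1)·(-1) + (1)·(1) + (-1)·(-1) + (2)·(2)) / 5 = 20/5 = 4
  Sample standard deviations s_i = √(s[i,i]):
  s(U) = √(9.7667) = 3.1252
  s(V) = √(4) = 2

Step 3 — r_{ij} = s_{ij} / (s_i · s_j):
  r[U,U] = 1 (diagonal).
  r[U,V] = -1.4 / (3.1252 · 2) = -1.4 / 6.2503 = -0.224
  r[V,V] = 1 (diagonal).

R is symmetric with unit diagonal. Assembling:

R = [[1, -0.224],
 [-0.224, 1]]


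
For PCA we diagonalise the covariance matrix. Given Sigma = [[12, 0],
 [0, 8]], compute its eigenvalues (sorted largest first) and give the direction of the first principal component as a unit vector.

Step 1 — characteristic polynomial of 2×2 Sigma:
  det(Sigma - λI) = λ² - trace · λ + det = 0.
  trace = 12 + 8 = 20, det = 12·8 - (0)² = 96.
Step 2 — discriminant:
  Δ = trace² - 4·det = 400 - 384 = 16.
Step 3 — eigenvalues:
  λ = (trace ± √Δ)/2 = (20 ± 4)/2,
  λ_1 = 12,  λ_2 = 8.

Step 4 — unit eigenvector for λ_1: Sigma is diagonal, so its eigenvectors are the coordinate axes. λ_1 = 12 is the diagonal entry on the first coordinate axis, hence
  v_1 = (1, 0) (||v_1|| = 1).

λ_1 = 12,  λ_2 = 8;  v_1 ≈ (1, 0)


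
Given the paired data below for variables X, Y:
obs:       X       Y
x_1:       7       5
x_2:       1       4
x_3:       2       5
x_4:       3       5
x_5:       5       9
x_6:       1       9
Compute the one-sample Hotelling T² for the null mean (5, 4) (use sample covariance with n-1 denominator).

Step 1 — sample mean vector:
  mean(X) = (7 + 1 + 2 + 3 + 5 + 1) / 6 = 19/6 = 3.1667
  mean(Y) = (5 + 4 + 5 + 5 + 9 + 9) / 6 = 37/6 = 6.1667
  x̄ = (3.1667, 6.1667),  deviation x̄ - mu_0 = (3.1667, 6.1667) - (5, 4) = (-1.8333, 2.1667).

Step 2 — sample covariance matrix, S[i,j] = (1/(n-1)) · Σ_k (x_{k,i} - mean_i) · (x_{k,j} - mean_j), divisor n-1 = 5:
  S[X,X] = ((3.8333)·(3.8333) + (-2.1667)·(-2.1667) + (-1.1667)·(-1.1667) + (-0.1667)·(-0.1667) + (1.8333)·(1.8333) + (-2.1667)·(-2.1667)) / 5 = 28.8333/5 = 5.7667
  S[X,Y] = ((3.8333)·(-1.1667) + (-2.1667)·(-2.1667) + (-1.1667)·(-1.1667) + (-0.1667)·(-1.1667) + (1.8333)·(2.8333) + (-2.1667)·(2.8333)) / 5 = 0.8333/5 = 0.1667
  S[Y,Y] = ((-1.1667)·(-1.1667) + (-2.1667)·(-2.1667) + (-1.1667)·(-1.1667) + (-1.1667)·(-1.1667) + (2.8333)·(2.8333) + (2.8333)·(2.8333)) / 5 = 24.8333/5 = 4.9667
  S = [[5.7667, 0.1667],
 [0.1667, 4.9667]].

Step 3 — invert S. det(S) = 5.7667·4.9667 - (0.1667)² = 28.6133.
  S^{-1} = (1/det) · [[d, -b], [-b, a]] = [[0.1736, -0.0058],
 [-0.0058, 0.2015]].

Step 4 — quadratic form (x̄ - mu_0)^T · S^{-1} · (x̄ - mu_0):
  S^{-1} · (x̄ - mu_0) = (-0.3308, 0.4473),
  (x̄ - mu_0)^T · [...] = (-1.8333)·(-0.3308) + (2.1667)·(0.4473) = 1.5758.

Step 5 — scale by n: T² = 6 · 1.5758 = 9.4548.

T² ≈ 9.4548


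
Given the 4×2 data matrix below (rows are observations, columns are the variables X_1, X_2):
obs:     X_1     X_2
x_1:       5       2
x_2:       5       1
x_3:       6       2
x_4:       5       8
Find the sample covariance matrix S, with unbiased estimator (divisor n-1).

Step 1 — column means:
  mean(X_1) = (5 + 5 + 6 + 5) / 4 = 21/4 = 5.25
  mean(X_2) = (2 + 1 + 2 + 8) / 4 = 13/4 = 3.25

Step 2 — sample covariance S[i,j] = (1/(n-1)) · Σ_k (x_{k,i} - mean_i) · (x_{k,j} - mean_j), with n-1 = 3.
  S[X_1,X_1] = ((-0.25)·(-0.25) + (-0.25)·(-0.25) + (0.75)·(0.75) + (-0.25)·(-0.25)) / 3 = 0.75/3 = 0.25
  S[X_1,X_2] = ((-0.25)·(-1.25) + (-0.25)·(-2.25) + (0.75)·(-1.25) + (-0.25)·(4.75)) / 3 = -1.25/3 = -0.4167
  S[X_2,X_2] = ((-1.25)·(-1.25) + (-2.25)·(-2.25) + (-1.25)·(-1.25) + (4.75)·(4.75)) / 3 = 30.75/3 = 10.25

S is symmetric (S[j,i] = S[i,j]). Assembling:

S = [[0.25, -0.4167],
 [-0.4167, 10.25]]


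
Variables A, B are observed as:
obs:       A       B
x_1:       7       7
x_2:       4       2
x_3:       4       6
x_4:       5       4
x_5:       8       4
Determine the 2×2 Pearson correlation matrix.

Step 1 — column means:
  mean(A) = (7 + 4 + 4 + 5 + 8) / 5 = 28/5 = 5.6
  mean(B) = (7 + 2 + 6 + 4 + 4) / 5 = 23/5 = 4.6

Step 2 — sample variances and covariances s[i,j] = (1/(n-1)) · Σ_k (x_{k,i} - mean_i) · (x_{k,j} - mean_j), with n-1 = 4:
  s[A,A] = ((1.4)·(1.4) + (-1.6)·(-1.6) + (-1.6)·(-1.6) + (-0.6)·(-0.6) + (2.4)·(2.4)) / 4 = 13.2/4 = 3.3
  s[A,B] = ((1.4)·(2.4) + (-1.6)·(-2.6) + (-1.6)·(1.4) + (-0.6)·(-0.6) + (2.4)·(-0.6)) / 4 = 4.2/4 = 1.05
  s[B,B] = ((2.4)·(2.4) + (-2.6)·(-2.6) + (1.4)·(1.4) + (-0.6)·(-0.6) + (-0.6)·(-0.6)) / 4 = 15.2/4 = 3.8
  Sample standard deviations s_i = √(s[i,i]):
  s(A) = √(3.3) = 1.8166
  s(B) = √(3.8) = 1.9494

Step 3 — r_{ij} = s_{ij} / (s_i · s_j):
  r[A,A] = 1 (diagonal).
  r[A,B] = 1.05 / (1.8166 · 1.9494) = 1.05 / 3.5412 = 0.2965
  r[B,B] = 1 (diagonal).

R is symmetric with unit diagonal. Assembling:

R = [[1, 0.2965],
 [0.2965, 1]]


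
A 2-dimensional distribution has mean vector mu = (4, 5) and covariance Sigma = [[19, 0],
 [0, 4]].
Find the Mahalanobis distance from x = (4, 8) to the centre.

Step 1 — centre the observation: (x - mu) = (0, 3).

Step 2 — invert Sigma. det(Sigma) = 19·4 - (0)² = 76.
  Sigma^{-1} = (1/det) · [[d, -b], [-b, a]] = [[0.0526, 0],
 [0, 0.25]].

Step 3 — form the quadratic (x - mu)^T · Sigma^{-1} · (x - mu):
  Sigma^{-1} · (x - mu) = (0, 0.75).
  (x - mu)^T · [Sigma^{-1} · (x - mu)] = (0)·(0) + (3)·(0.75) = 2.25.

Step 4 — take square root: d = √(2.25) ≈ 1.5.

d(x, mu) = √(2.25) ≈ 1.5


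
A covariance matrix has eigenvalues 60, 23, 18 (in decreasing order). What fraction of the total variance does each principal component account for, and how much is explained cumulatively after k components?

Step 1 — total variance = trace(Sigma) = Σ λ_i = 60 + 23 + 18 = 101.

Step 2 — fraction explained by component i = λ_i / Σ λ:
  PC1: 60/101 = 0.5941
  PC2: 23/101 = 0.2277
  PC3: 18/101 = 0.1782

Step 3 — cumulative fraction after k components = (λ_1 + ... + λ_k) / Σ λ:
  k = 1: 60/101 = 0.5941
  k = 2: (60 + 23)/101 = 83/101 = 0.8218
  k = 3: (60 + 23 + 18)/101 = 101/101 = 1

Summary (fraction, with percent):

explained: PC1 0.5941 (59.41%), PC2 0.2277 (22.77%), PC3 0.1782 (17.82%);  cumulative: 0.5941, 0.8218, 1


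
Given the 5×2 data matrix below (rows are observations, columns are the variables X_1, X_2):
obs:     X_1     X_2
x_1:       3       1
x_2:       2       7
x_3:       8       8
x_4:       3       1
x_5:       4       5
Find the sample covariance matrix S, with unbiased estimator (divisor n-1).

Step 1 — column means:
  mean(X_1) = (3 + 2 + 8 + 3 + 4) / 5 = 20/5 = 4
  mean(X_2) = (1 + 7 + 8 + 1 + 5) / 5 = 22/5 = 4.4

Step 2 — sample covariance S[i,j] = (1/(n-1)) · Σ_k (x_{k,i} - mean_i) · (x_{k,j} - mean_j), with n-1 = 4.
  S[X_1,X_1] = ((-1)·(-1) + (-2)·(-2) + (4)·(4) + (-1)·(-1) + (0)·(0)) / 4 = 22/4 = 5.5
  S[X_1,X_2] = ((-1)·(-3.4) + (-2)·(2.6) + (4)·(3.6) + (-1)·(-3.4) + (0)·(0.6)) / 4 = 16/4 = 4
  S[X_2,X_2] = ((-3.4)·(-3.4) + (2.6)·(2.6) + (3.6)·(3.6) + (-3.4)·(-3.4) + (0.6)·(0.6)) / 4 = 43.2/4 = 10.8

S is symmetric (S[j,i] = S[i,j]). Assembling:

S = [[5.5, 4],
 [4, 10.8]]


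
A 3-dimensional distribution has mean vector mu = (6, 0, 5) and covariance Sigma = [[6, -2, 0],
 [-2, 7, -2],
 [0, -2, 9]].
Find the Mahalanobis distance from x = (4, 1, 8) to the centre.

Step 1 — centre the observation: (x - mu) = (-2, 1, 3).

Step 2 — invert Sigma (cofactor / det for 3×3, or solve directly):
  Sigma^{-1} = [[0.1855, 0.0566, 0.0126],
 [0.0566, 0.1698, 0.0377],
 [0.0126, 0.0377, 0.1195]].

Step 3 — form the quadratic (x - mu)^T · Sigma^{-1} · (x - mu):
  Sigma^{-1} · (x - mu) = (-0.2767, 0.1698, 0.3711).
  (x - mu)^T · [Sigma^{-1} · (x - mu)] = (-2)·(-0.2767) + (1)·(0.1698) + (3)·(0.3711) = 1.8365.

Step 4 — take square root: d = √(1.8365) ≈ 1.3552.

d(x, mu) = √(1.8365) ≈ 1.3552


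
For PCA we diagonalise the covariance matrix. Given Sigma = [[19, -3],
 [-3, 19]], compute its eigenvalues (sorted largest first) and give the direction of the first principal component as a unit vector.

Step 1 — characteristic polynomial of 2×2 Sigma:
  det(Sigma - λI) = λ² - trace · λ + det = 0.
  trace = 19 + 19 = 38, det = 19·19 - (-3)² = 352.
Step 2 — discriminant:
  Δ = trace² - 4·det = 1444 - 1408 = 36.
Step 3 — eigenvalues:
  λ = (trace ± √Δ)/2 = (38 ± 6)/2,
  λ_1 = 22,  λ_2 = 16.

Step 4 — unit eigenvector for λ_1: solve (Sigma - λ_1 I)v = 0. First row:
  (19 - 22)·v_x + (-3)·v_y = 0, i.e. (-3)·v_x + (-3)·v_y = 0,
  so v ∝ (b, λ_1 - a) = (-3, 3); multiply by -1 so the first entry is positive: u = (3, -3).
  ||u|| = √((3)² + (-3)²) = √(18) ≈ 4.2426,
  v_1 = u/||u|| ≈ (0.7071, -0.7071) (||v_1|| = 1).

λ_1 = 22,  λ_2 = 16;  v_1 ≈ (0.7071, -0.7071)


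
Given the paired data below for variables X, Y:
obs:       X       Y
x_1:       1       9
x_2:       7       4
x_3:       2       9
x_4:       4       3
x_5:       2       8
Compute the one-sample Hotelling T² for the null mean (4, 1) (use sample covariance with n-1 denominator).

Step 1 — sample mean vector:
  mean(X) = (1 + 7 + 2 + 4 + 2) / 5 = 16/5 = 3.2
  mean(Y) = (9 + 4 + 9 + 3 + 8) / 5 = 33/5 = 6.6
  x̄ = (3.2, 6.6),  deviation x̄ - mu_0 = (3.2, 6.6) - (4, 1) = (-0.8, 5.6).

Step 2 — sample covariance matrix, S[i,j] = (1/(n-1)) · Σ_k (x_{k,i} - mean_i) · (x_{k,j} - mean_j), divisor n-1 = 4:
  S[X,X] = ((-2.2)·(-2.2) + (3.8)·(3.8) + (-1.2)·(-1.2) + (0.8)·(0.8) + (-1.2)·(-1.2)) / 4 = 22.8/4 = 5.7
  S[X,Y] = ((-2.2)·(2.4) + (3.8)·(-2.6) + (-1.2)·(2.4) + (0.8)·(-3.6) + (-1.2)·(1.4)) / 4 = -22.6/4 = -5.65
  S[Y,Y] = ((2.4)·(2.4) + (-2.6)·(-2.6) + (2.4)·(2.4) + (-3.6)·(-3.6) + (1.4)·(1.4)) / 4 = 33.2/4 = 8.3
  S = [[5.7, -5.65],
 [-5.65, 8.3]].

Step 3 — invert S. det(S) = 5.7·8.3 - (-5.65)² = 15.3875.
  S^{-1} = (1/det) · [[d, -b], [-b, a]] = [[0.5394, 0.3672],
 [0.3672, 0.3704]].

Step 4 — quadratic form (x̄ - mu_0)^T · S^{-1} · (x̄ - mu_0):
  S^{-1} · (x̄ - mu_0) = (1.6247, 1.7807),
  (x̄ - mu_0)^T · [...] = (-0.8)·(1.6247) + (5.6)·(1.7807) = 8.672.

Step 5 — scale by n: T² = 5 · 8.672 = 43.3599.

T² ≈ 43.3599


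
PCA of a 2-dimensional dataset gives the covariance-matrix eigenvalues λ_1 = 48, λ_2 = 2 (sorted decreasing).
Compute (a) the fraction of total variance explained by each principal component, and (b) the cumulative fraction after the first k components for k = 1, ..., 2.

Step 1 — total variance = trace(Sigma) = Σ λ_i = 48 + 2 = 50.

Step 2 — fraction explained by component i = λ_i / Σ λ:
  PC1: 48/50 = 0.96
  PC2: 2/50 = 0.04

Step 3 — cumulative fraction after k components = (λ_1 + ... + λ_k) / Σ λ:
  k = 1: 48/50 = 0.96
  k = 2: (48 + 2)/50 = 50/50 = 1

Summary (fraction, with percent):

explained: PC1 0.96 (96%), PC2 0.04 (4%);  cumulative: 0.96, 1


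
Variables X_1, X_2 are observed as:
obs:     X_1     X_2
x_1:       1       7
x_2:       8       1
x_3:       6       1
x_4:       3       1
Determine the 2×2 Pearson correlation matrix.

Step 1 — column means:
  mean(X_1) = (1 + 8 + 6 + 3) / 4 = 18/4 = 4.5
  mean(X_2) = (7 + 1 + 1 + 1) / 4 = 10/4 = 2.5

Step 2 — sample variances and covariances s[i,j] = (1/(n-1)) · Σ_k (x_{k,i} - mean_i) · (x_{k,j} - mean_j), with n-1 = 3:
  s[X_1,X_1] = ((-3.5)·(-3.5) + (3.5)·(3.5) + (1.5)·(1.5) + (-1.5)·(-1.5)) / 3 = 29/3 = 9.6667
  s[X_1,X_2] = ((-3.5)·(4.5) + (3.5)·(-1.5) + (1.5)·(-1.5) + (-1.5)·(-1.5)) / 3 = -21/3 = -7
  s[X_2,X_2] = ((4.5)·(4.5) + (-1.5)·(-1.5) + (-1.5)·(-1.5) + (-1.5)·(-1.5)) / 3 = 27/3 = 9
  Sample standard deviations s_i = √(s[i,i]):
  s(X_1) = √(9.6667) = 3.1091
  s(X_2) = √(9) = 3

Step 3 — r_{ij} = s_{ij} / (s_i · s_j):
  r[X_1,X_1] = 1 (diagonal).
  r[X_1,X_2] = -7 / (3.1091 · 3) = -7 / 9.3274 = -0.7505
  r[X_2,X_2] = 1 (diagonal).

R is symmetric with unit diagonal. Assembling:

R = [[1, -0.7505],
 [-0.7505, 1]]


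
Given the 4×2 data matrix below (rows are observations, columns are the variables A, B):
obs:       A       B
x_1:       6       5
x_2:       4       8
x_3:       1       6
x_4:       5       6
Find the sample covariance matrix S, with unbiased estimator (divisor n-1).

Step 1 — column means:
  mean(A) = (6 + 4 + 1 + 5) / 4 = 16/4 = 4
  mean(B) = (5 + 8 + 6 + 6) / 4 = 25/4 = 6.25

Step 2 — sample covariance S[i,j] = (1/(n-1)) · Σ_k (x_{k,i} - mean_i) · (x_{k,j} - mean_j), with n-1 = 3.
  S[A,A] = ((2)·(2) + (0)·(0) + (-3)·(-3) + (1)·(1)) / 3 = 14/3 = 4.6667
  S[A,B] = ((2)·(-1.25) + (0)·(1.75) + (-3)·(-0.25) + (1)·(-0.25)) / 3 = -2/3 = -0.6667
  S[B,B] = ((-1.25)·(-1.25) + (1.75)·(1.75) + (-0.25)·(-0.25) + (-0.25)·(-0.25)) / 3 = 4.75/3 = 1.5833

S is symmetric (S[j,i] = S[i,j]). Assembling:

S = [[4.6667, -0.6667],
 [-0.6667, 1.5833]]


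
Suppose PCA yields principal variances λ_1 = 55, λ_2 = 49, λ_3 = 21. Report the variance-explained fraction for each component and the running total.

Step 1 — total variance = trace(Sigma) = Σ λ_i = 55 + 49 + 21 = 125.

Step 2 — fraction explained by component i = λ_i / Σ λ:
  PC1: 55/125 = 0.44
  PC2: 49/125 = 0.392
  PC3: 21/125 = 0.168

Step 3 — cumulative fraction after k components = (λ_1 + ... + λ_k) / Σ λ:
  k = 1: 55/125 = 0.44
  k = 2: (55 + 49)/125 = 104/125 = 0.832
  k = 3: (55 + 49 + 21)/125 = 125/125 = 1

Summary (fraction, with percent):

explained: PC1 0.44 (44%), PC2 0.392 (39.2%), PC3 0.168 (16.8%);  cumulative: 0.44, 0.832, 1


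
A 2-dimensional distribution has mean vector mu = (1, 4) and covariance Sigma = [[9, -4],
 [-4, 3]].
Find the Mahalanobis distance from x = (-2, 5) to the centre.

Step 1 — centre the observation: (x - mu) = (-3, 1).

Step 2 — invert Sigma. det(Sigma) = 9·3 - (-4)² = 11.
  Sigma^{-1} = (1/det) · [[d, -b], [-b, a]] = [[0.2727, 0.3636],
 [0.3636, 0.8182]].

Step 3 — form the quadratic (x - mu)^T · Sigma^{-1} · (x - mu):
  Sigma^{-1} · (x - mu) = (-0.4545, -0.2727).
  (x - mu)^T · [Sigma^{-1} · (x - mu)] = (-3)·(-0.4545) + (1)·(-0.2727) = 1.0909.

Step 4 — take square root: d = √(1.0909) ≈ 1.0445.

d(x, mu) = √(1.0909) ≈ 1.0445


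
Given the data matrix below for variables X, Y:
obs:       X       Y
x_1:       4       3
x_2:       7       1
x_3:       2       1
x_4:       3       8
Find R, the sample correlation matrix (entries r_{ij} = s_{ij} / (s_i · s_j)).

Step 1 — column means:
  mean(X) = (4 + 7 + 2 + 3) / 4 = 16/4 = 4
  mean(Y) = (3 + 1 + 1 + 8) / 4 = 13/4 = 3.25

Step 2 — sample variances and covariances s[i,j] = (1/(n-1)) · Σ_k (x_{k,i} - mean_i) · (x_{k,j} - mean_j), with n-1 = 3:
  s[X,X] = ((0)·(0) + (3)·(3) + (-2)·(-2) + (-1)·(-1)) / 3 = 14/3 = 4.6667
  s[X,Y] = ((0)·(-0.25) + (3)·(-2.25) + (-2)·(-2.25) + (-1)·(4.75)) / 3 = -7/3 = -2.3333
  s[Y,Y] = ((-0.25)·(-0.25) + (-2.25)·(-2.25) + (-2.25)·(-2.25) + (4.75)·(4.75)) / 3 = 32.75/3 = 10.9167
  Sample standard deviations s_i = √(s[i,i]):
  s(X) = √(4.6667) = 2.1602
  s(Y) = √(10.9167) = 3.304

Step 3 — r_{ij} = s_{ij} / (s_i · s_j):
  r[X,X] = 1 (diagonal).
  r[X,Y] = -2.3333 / (2.1602 · 3.304) = -2.3333 / 7.1375 = -0.3269
  r[Y,Y] = 1 (diagonal).

R is symmetric with unit diagonal. Assembling:

R = [[1, -0.3269],
 [-0.3269, 1]]


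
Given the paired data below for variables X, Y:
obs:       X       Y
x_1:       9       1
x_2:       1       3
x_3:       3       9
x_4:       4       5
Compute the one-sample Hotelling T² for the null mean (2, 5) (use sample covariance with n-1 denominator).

Step 1 — sample mean vector:
  mean(X) = (9 + 1 + 3 + 4) / 4 = 17/4 = 4.25
  mean(Y) = (1 + 3 + 9 + 5) / 4 = 18/4 = 4.5
  x̄ = (4.25, 4.5),  deviation x̄ - mu_0 = (4.25, 4.5) - (2, 5) = (2.25, -0.5).

Step 2 — sample covariance matrix, S[i,j] = (1/(n-1)) · Σ_k (x_{k,i} - mean_i) · (x_{k,j} - mean_j), divisor n-1 = 3:
  S[X,X] = ((4.75)·(4.75) + (-3.25)·(-3.25) + (-1.25)·(-1.25) + (-0.25)·(-0.25)) / 3 = 34.75/3 = 11.5833
  S[X,Y] = ((4.75)·(-3.5) + (-3.25)·(-1.5) + (-1.25)·(4.5) + (-0.25)·(0.5)) / 3 = -17.5/3 = -5.8333
  S[Y,Y] = ((-3.5)·(-3.5) + (-1.5)·(-1.5) + (4.5)·(4.5) + (0.5)·(0.5)) / 3 = 35/3 = 11.6667
  S = [[11.5833, -5.8333],
 [-5.8333, 11.6667]].

Step 3 — invert S. det(S) = 11.5833·11.6667 - (-5.8333)² = 101.1111.
  S^{-1} = (1/det) · [[d, -b], [-b, a]] = [[0.1154, 0.0577],
 [0.0577, 0.1146]].

Step 4 — quadratic form (x̄ - mu_0)^T · S^{-1} · (x̄ - mu_0):
  S^{-1} · (x̄ - mu_0) = (0.2308, 0.0725),
  (x̄ - mu_0)^T · [...] = (2.25)·(0.2308) + (-0.5)·(0.0725) = 0.483.

Step 5 — scale by n: T² = 4 · 0.483 = 1.9319.

T² ≈ 1.9319


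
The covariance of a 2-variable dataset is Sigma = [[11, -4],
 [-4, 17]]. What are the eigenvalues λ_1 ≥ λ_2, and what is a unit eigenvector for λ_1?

Step 1 — characteristic polynomial of 2×2 Sigma:
  det(Sigma - λI) = λ² - trace · λ + det = 0.
  trace = 11 + 17 = 28, det = 11·17 - (-4)² = 171.
Step 2 — discriminant:
  Δ = trace² - 4·det = 784 - 684 = 100.
Step 3 — eigenvalues:
  λ = (trace ± √Δ)/2 = (28 ± 10)/2,
  λ_1 = 19,  λ_2 = 9.

Step 4 — unit eigenvector for λ_1: solve (Sigma - λ_1 I)v = 0. First row:
  (11 - 19)·v_x + (-4)·v_y = 0, i.e. (-8)·v_x + (-4)·v_y = 0,
  so v ∝ (b, λ_1 - a) = (-4, 8); multiply by -1 so the first entry is positive: u = (4, -8).
  ||u|| = √((4)² + (-8)²) = √(80) ≈ 8.9443,
  v_1 = u/||u|| ≈ (0.4472, -0.8944) (||v_1|| = 1).

λ_1 = 19,  λ_2 = 9;  v_1 ≈ (0.4472, -0.8944)


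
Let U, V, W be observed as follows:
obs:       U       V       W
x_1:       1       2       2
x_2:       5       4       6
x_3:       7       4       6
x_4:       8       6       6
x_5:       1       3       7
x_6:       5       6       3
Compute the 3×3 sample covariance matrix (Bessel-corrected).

Step 1 — column means:
  mean(U) = (1 + 5 + 7 + 8 + 1 + 5) / 6 = 27/6 = 4.5
  mean(V) = (2 + 4 + 4 + 6 + 3 + 6) / 6 = 25/6 = 4.1667
  mean(W) = (2 + 6 + 6 + 6 + 7 + 3) / 6 = 30/6 = 5

Step 2 — sample covariance S[i,j] = (1/(n-1)) · Σ_k (x_{k,i} - mean_i) · (x_{k,j} - mean_j), with n-1 = 5.
  S[U,U] = ((-3.5)·(-3.5) + (0.5)·(0.5) + (2.5)·(2.5) + (3.5)·(3.5) + (-3.5)·(-3.5) + (0.5)·(0.5)) / 5 = 43.5/5 = 8.7
  S[U,V] = ((-3.5)·(-2.1667) + (0.5)·(-0.1667) + (2.5)·(-0.1667) + (3.5)·(1.8333) + (-3.5)·(-1.1667) + (0.5)·(1.8333)) / 5 = 18.5/5 = 3.7
  S[U,W] = ((-3.5)·(-3) + (0.5)·(1) + (2.5)·(1) + (3.5)·(1) + (-3.5)·(2) + (0.5)·(-2)) / 5 = 9/5 = 1.8
  S[V,V] = ((-2.1667)·(-2.1667) + (-0.1667)·(-0.1667) + (-0.1667)·(-0.1667) + (1.8333)·(1.8333) + (-1.1667)·(-1.1667) + (1.8333)·(1.8333)) / 5 = 12.8333/5 = 2.5667
  S[V,W] = ((-2.1667)·(-3) + (-0.1667)·(1) + (-0.1667)·(1) + (1.8333)·(1) + (-1.1667)·(2) + (1.8333)·(-2)) / 5 = 2/5 = 0.4
  S[W,W] = ((-3)·(-3) + (1)·(1) + (1)·(1) + (1)·(1) + (2)·(2) + (-2)·(-2)) / 5 = 20/5 = 4

S is symmetric (S[j,i] = S[i,j]). Assembling:

S = [[8.7, 3.7, 1.8],
 [3.7, 2.5667, 0.4],
 [1.8, 0.4, 4]]


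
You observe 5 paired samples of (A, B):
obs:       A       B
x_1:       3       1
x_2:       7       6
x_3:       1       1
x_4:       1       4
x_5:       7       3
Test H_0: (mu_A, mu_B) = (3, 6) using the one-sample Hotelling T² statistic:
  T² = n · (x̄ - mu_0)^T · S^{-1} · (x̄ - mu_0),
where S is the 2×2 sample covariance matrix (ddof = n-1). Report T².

Step 1 — sample mean vector:
  mean(A) = (3 + 7 + 1 + 1 + 7) / 5 = 19/5 = 3.8
  mean(B) = (1 + 6 + 1 + 4 + 3) / 5 = 15/5 = 3
  x̄ = (3.8, 3),  deviation x̄ - mu_0 = (3.8, 3) - (3, 6) = (0.8, -3).

Step 2 — sample covariance matrix, S[i,j] = (1/(n-1)) · Σ_k (x_{k,i} - mean_i) · (x_{k,j} - mean_j), divisor n-1 = 4:
  S[A,A] = ((-0.8)·(-0.8) + (3.2)·(3.2) + (-2.8)·(-2.8) + (-2.8)·(-2.8) + (3.2)·(3.2)) / 4 = 36.8/4 = 9.2
  S[A,B] = ((-0.8)·(-2) + (3.2)·(3) + (-2.8)·(-2) + (-2.8)·(1) + (3.2)·(0)) / 4 = 14/4 = 3.5
  S[B,B] = ((-2)·(-2) + (3)·(3) + (-2)·(-2) + (1)·(1) + (0)·(0)) / 4 = 18/4 = 4.5
  S = [[9.2, 3.5],
 [3.5, 4.5]].

Step 3 — invert S. det(S) = 9.2·4.5 - (3.5)² = 29.15.
  S^{-1} = (1/det) · [[d, -b], [-b, a]] = [[0.1544, -0.1201],
 [-0.1201, 0.3156]].

Step 4 — quadratic form (x̄ - mu_0)^T · S^{-1} · (x̄ - mu_0):
  S^{-1} · (x̄ - mu_0) = (0.4837, -1.0429),
  (x̄ - mu_0)^T · [...] = (0.8)·(0.4837) + (-3)·(-1.0429) = 3.5156.

Step 5 — scale by n: T² = 5 · 3.5156 = 17.578.

T² ≈ 17.578


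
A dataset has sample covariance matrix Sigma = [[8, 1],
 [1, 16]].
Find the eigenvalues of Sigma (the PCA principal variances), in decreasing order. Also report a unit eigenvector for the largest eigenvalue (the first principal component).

Step 1 — characteristic polynomial of 2×2 Sigma:
  det(Sigma - λI) = λ² - trace · λ + det = 0.
  trace = 8 + 16 = 24, det = 8·16 - (1)² = 127.
Step 2 — discriminant:
  Δ = trace² - 4·det = 576 - 508 = 68.
Step 3 — eigenvalues:
  λ = (trace ± √Δ)/2 = (24 ± 8.2462)/2,
  λ_1 = 16.1231,  λ_2 = 7.8769.

Step 4 — unit eigenvector for λ_1: solve (Sigma - λ_1 I)v = 0. First row:
  (8 - 16.1231)·v_x + (1)·v_y = 0, i.e. (-8.1231)·v_x + (1)·v_y = 0,
  so v ∝ (b, λ_1 - a) = (1, 8.1231) = u.
  ||u|| = √((1)² + (8.1231)²) = √(66.9848) ≈ 8.1844,
  v_1 = u/||u|| ≈ (0.1222, 0.9925) (||v_1|| = 1).

λ_1 = 16.1231,  λ_2 = 7.8769;  v_1 ≈ (0.1222, 0.9925)


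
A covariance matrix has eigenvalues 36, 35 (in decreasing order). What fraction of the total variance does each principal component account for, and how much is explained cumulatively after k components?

Step 1 — total variance = trace(Sigma) = Σ λ_i = 36 + 35 = 71.

Step 2 — fraction explained by component i = λ_i / Σ λ:
  PC1: 36/71 = 0.507
  PC2: 35/71 = 0.493

Step 3 — cumulative fraction after k components = (λ_1 + ... + λ_k) / Σ λ:
  k = 1: 36/71 = 0.507
  k = 2: (36 + 35)/71 = 71/71 = 1

Summary (fraction, with percent):

explained: PC1 0.507 (50.7%), PC2 0.493 (49.3%);  cumulative: 0.507, 1


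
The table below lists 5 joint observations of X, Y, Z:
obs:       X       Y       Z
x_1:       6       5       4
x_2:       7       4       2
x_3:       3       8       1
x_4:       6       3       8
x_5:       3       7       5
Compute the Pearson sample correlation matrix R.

Step 1 — column means:
  mean(X) = (6 + 7 + 3 + 6 + 3) / 5 = 25/5 = 5
  mean(Y) = (5 + 4 + 8 + 3 + 7) / 5 = 27/5 = 5.4
  mean(Z) = (4 + 2 + 1 + 8 + 5) / 5 = 20/5 = 4

Step 2 — sample variances and covariances s[i,j] = (1/(n-1)) · Σ_k (x_{k,i} - mean_i) · (x_{k,j} - mean_j), with n-1 = 4:
  s[X,X] = ((1)·(1) + (2)·(2) + (-2)·(-2) + (1)·(1) + (-2)·(-2)) / 4 = 14/4 = 3.5
  s[X,Y] = ((1)·(-0.4) + (2)·(-1.4) + (-2)·(2.6) + (1)·(-2.4) + (-2)·(1.6)) / 4 = -14/4 = -3.5
  s[X,Z] = ((1)·(0) + (2)·(-2) + (-2)·(-3) + (1)·(4) + (-2)·(1)) / 4 = 4/4 = 1
  s[Y,Y] = ((-0.4)·(-0.4) + (-1.4)·(-1.4) + (2.6)·(2.6) + (-2.4)·(-2.4) + (1.6)·(1.6)) / 4 = 17.2/4 = 4.3
  s[Y,Z] = ((-0.4)·(0) + (-1.4)·(-2) + (2.6)·(-3) + (-2.4)·(4) + (1.6)·(1)) / 4 = -13/4 = -3.25
  s[Z,Z] = ((0)·(0) + (-2)·(-2) + (-3)·(-3) + (4)·(4) + (1)·(1)) / 4 = 30/4 = 7.5
  Sample standard deviations s_i = √(s[i,i]):
  s(X) = √(3.5) = 1.8708
  s(Y) = √(4.3) = 2.0736
  s(Z) = √(7.5) = 2.7386

Step 3 — r_{ij} = s_{ij} / (s_i · s_j):
  r[X,X] = 1 (diagonal).
  r[X,Y] = -3.5 / (1.8708 · 2.0736) = -3.5 / 3.8794 = -0.9022
  r[X,Z] = 1 / (1.8708 · 2.7386) = 1 / 5.1235 = 0.1952
  r[Y,Y] = 1 (diagonal).
  r[Y,Z] = -3.25 / (2.0736 · 2.7386) = -3.25 / 5.6789 = -0.5723
  r[Z,Z] = 1 (diagonal).

R is symmetric with unit diagonal. Assembling:

R = [[1, -0.9022, 0.1952],
 [-0.9022, 1, -0.5723],
 [0.1952, -0.5723, 1]]


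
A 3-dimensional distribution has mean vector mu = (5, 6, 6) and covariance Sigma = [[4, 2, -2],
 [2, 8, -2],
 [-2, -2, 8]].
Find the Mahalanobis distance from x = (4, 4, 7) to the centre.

Step 1 — centre the observation: (x - mu) = (-1, -2, 1).

Step 2 — invert Sigma (cofactor / det for 3×3, or solve directly):
  Sigma^{-1} = [[0.3125, -0.0625, 0.0625],
 [-0.0625, 0.1458, 0.0208],
 [0.0625, 0.0208, 0.1458]].

Step 3 — form the quadratic (x - mu)^T · Sigma^{-1} · (x - mu):
  Sigma^{-1} · (x - mu) = (-0.125, -0.2083, 0.0417).
  (x - mu)^T · [Sigma^{-1} · (x - mu)] = (-1)·(-0.125) + (-2)·(-0.2083) + (1)·(0.0417) = 0.5833.

Step 4 — take square root: d = √(0.5833) ≈ 0.7638.

d(x, mu) = √(0.5833) ≈ 0.7638


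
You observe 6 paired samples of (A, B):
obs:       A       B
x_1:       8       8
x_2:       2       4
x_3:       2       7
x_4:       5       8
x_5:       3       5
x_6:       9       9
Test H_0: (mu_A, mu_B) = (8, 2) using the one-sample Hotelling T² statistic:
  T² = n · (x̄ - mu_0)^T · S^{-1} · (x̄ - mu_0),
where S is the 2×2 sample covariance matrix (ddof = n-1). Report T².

Step 1 — sample mean vector:
  mean(A) = (8 + 2 + 2 + 5 + 3 + 9) / 6 = 29/6 = 4.8333
  mean(B) = (8 + 4 + 7 + 8 + 5 + 9) / 6 = 41/6 = 6.8333
  x̄ = (4.8333, 6.8333),  deviation x̄ - mu_0 = (4.8333, 6.8333) - (8, 2) = (-3.1667, 4.8333).

Step 2 — sample covariance matrix, S[i,j] = (1/(n-1)) · Σ_k (x_{k,i} - mean_i) · (x_{k,j} - mean_j), divisor n-1 = 5:
  S[A,A] = ((3.1667)·(3.1667) + (-2.8333)·(-2.8333) + (-2.8333)·(-2.8333) + (0.1667)·(0.1667) + (-1.8333)·(-1.8333) + (4.1667)·(4.1667)) / 5 = 46.8333/5 = 9.3667
  S[A,B] = ((3.1667)·(1.1667) + (-2.8333)·(-2.8333) + (-2.8333)·(0.1667) + (0.1667)·(1.1667) + (-1.8333)·(-1.8333) + (4.1667)·(2.1667)) / 5 = 23.8333/5 = 4.7667
  S[B,B] = ((1.1667)·(1.1667) + (-2.8333)·(-2.8333) + (0.1667)·(0.1667) + (1.1667)·(1.1667) + (-1.8333)·(-1.8333) + (2.1667)·(2.1667)) / 5 = 18.8333/5 = 3.7667
  S = [[9.3667, 4.7667],
 [4.7667, 3.7667]].

Step 3 — invert S. det(S) = 9.3667·3.7667 - (4.7667)² = 12.56.
  S^{-1} = (1/det) · [[d, -b], [-b, a]] = [[0.2999, -0.3795],
 [-0.3795, 0.7458]].

Step 4 — quadratic form (x̄ - mu_0)^T · S^{-1} · (x̄ - mu_0):
  S^{-1} · (x̄ - mu_0) = (-2.784, 4.8063),
  (x̄ - mu_0)^T · [...] = (-3.1667)·(-2.784) + (4.8333)·(4.8063) = 32.0462.

Step 5 — scale by n: T² = 6 · 32.0462 = 192.2771.

T² ≈ 192.2771


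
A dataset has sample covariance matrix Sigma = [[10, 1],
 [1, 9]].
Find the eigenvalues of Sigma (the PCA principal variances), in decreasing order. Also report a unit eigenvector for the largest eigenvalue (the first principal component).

Step 1 — characteristic polynomial of 2×2 Sigma:
  det(Sigma - λI) = λ² - trace · λ + det = 0.
  trace = 10 + 9 = 19, det = 10·9 - (1)² = 89.
Step 2 — discriminant:
  Δ = trace² - 4·det = 361 - 356 = 5.
Step 3 — eigenvalues:
  λ = (trace ± √Δ)/2 = (19 ± 2.2361)/2,
  λ_1 = 10.618,  λ_2 = 8.382.

Step 4 — unit eigenvector for λ_1: solve (Sigma - λ_1 I)v = 0. First row:
  (10 - 10.618)·v_x + (1)·v_y = 0, i.e. (-0.618)·v_x + (1)·v_y = 0,
  so v ∝ (b, λ_1 - a) = (1, 0.618) = u.
  ||u|| = √((1)² + (0.618)²) = √(1.382) ≈ 1.1756,
  v_1 = u/||u|| ≈ (0.8507, 0.5257) (||v_1|| = 1).

λ_1 = 10.618,  λ_2 = 8.382;  v_1 ≈ (0.8507, 0.5257)


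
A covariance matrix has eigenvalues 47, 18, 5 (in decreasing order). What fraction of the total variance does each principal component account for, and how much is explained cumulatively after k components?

Step 1 — total variance = trace(Sigma) = Σ λ_i = 47 + 18 + 5 = 70.

Step 2 — fraction explained by component i = λ_i / Σ λ:
  PC1: 47/70 = 0.6714
  PC2: 18/70 = 0.2571
  PC3: 5/70 = 0.0714

Step 3 — cumulative fraction after k components = (λ_1 + ... + λ_k) / Σ λ:
  k = 1: 47/70 = 0.6714
  k = 2: (47 + 18)/70 = 65/70 = 0.9286
  k = 3: (47 + 18 + 5)/70 = 70/70 = 1

Summary (fraction, with percent):

explained: PC1 0.6714 (67.14%), PC2 0.2571 (25.71%), PC3 0.0714 (7.14%);  cumulative: 0.6714, 0.9286, 1


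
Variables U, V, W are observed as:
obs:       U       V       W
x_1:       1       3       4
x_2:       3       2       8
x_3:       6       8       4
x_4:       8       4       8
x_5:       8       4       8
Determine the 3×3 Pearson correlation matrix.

Step 1 — column means:
  mean(U) = (1 + 3 + 6 + 8 + 8) / 5 = 26/5 = 5.2
  mean(V) = (3 + 2 + 8 + 4 + 4) / 5 = 21/5 = 4.2
  mean(W) = (4 + 8 + 4 + 8 + 8) / 5 = 32/5 = 6.4

Step 2 — sample variances and covariances s[i,j] = (1/(n-1)) · Σ_k (x_{k,i} - mean_i) · (x_{k,j} - mean_j), with n-1 = 4:
  s[U,U] = ((-4.2)·(-4.2) + (-2.2)·(-2.2) + (0.8)·(0.8) + (2.8)·(2.8) + (2.8)·(2.8)) / 4 = 38.8/4 = 9.7
  s[U,V] = ((-4.2)·(-1.2) + (-2.2)·(-2.2) + (0.8)·(3.8) + (2.8)·(-0.2) + (2.8)·(-0.2)) / 4 = 11.8/4 = 2.95
  s[U,W] = ((-4.2)·(-2.4) + (-2.2)·(1.6) + (0.8)·(-2.4) + (2.8)·(1.6) + (2.8)·(1.6)) / 4 = 13.6/4 = 3.4
  s[V,V] = ((-1.2)·(-1.2) + (-2.2)·(-2.2) + (3.8)·(3.8) + (-0.2)·(-0.2) + (-0.2)·(-0.2)) / 4 = 20.8/4 = 5.2
  s[V,W] = ((-1.2)·(-2.4) + (-2.2)·(1.6) + (3.8)·(-2.4) + (-0.2)·(1.6) + (-0.2)·(1.6)) / 4 = -10.4/4 = -2.6
  s[W,W] = ((-2.4)·(-2.4) + (1.6)·(1.6) + (-2.4)·(-2.4) + (1.6)·(1.6) + (1.6)·(1.6)) / 4 = 19.2/4 = 4.8
  Sample standard deviations s_i = √(s[i,i]):
  s(U) = √(9.7) = 3.1145
  s(V) = √(5.2) = 2.2804
  s(W) = √(4.8) = 2.1909

Step 3 — r_{ij} = s_{ij} / (s_i · s_j):
  r[U,U] = 1 (diagonal).
  r[U,V] = 2.95 / (3.1145 · 2.2804) = 2.95 / 7.1021 = 0.4154
  r[U,W] = 3.4 / (3.1145 · 2.1909) = 3.4 / 6.8235 = 0.4983
  r[V,V] = 1 (diagonal).
  r[V,W] = -2.6 / (2.2804 · 2.1909) = -2.6 / 4.996 = -0.5204
  r[W,W] = 1 (diagonal).

R is symmetric with unit diagonal. Assembling:

R = [[1, 0.4154, 0.4983],
 [0.4154, 1, -0.5204],
 [0.4983, -0.5204, 1]]


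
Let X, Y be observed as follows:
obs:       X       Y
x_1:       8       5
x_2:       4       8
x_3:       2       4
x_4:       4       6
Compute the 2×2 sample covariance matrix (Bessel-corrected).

Step 1 — column means:
  mean(X) = (8 + 4 + 2 + 4) / 4 = 18/4 = 4.5
  mean(Y) = (5 + 8 + 4 + 6) / 4 = 23/4 = 5.75

Step 2 — sample covariance S[i,j] = (1/(n-1)) · Σ_k (x_{k,i} - mean_i) · (x_{k,j} - mean_j), with n-1 = 3.
  S[X,X] = ((3.5)·(3.5) + (-0.5)·(-0.5) + (-2.5)·(-2.5) + (-0.5)·(-0.5)) / 3 = 19/3 = 6.3333
  S[X,Y] = ((3.5)·(-0.75) + (-0.5)·(2.25) + (-2.5)·(-1.75) + (-0.5)·(0.25)) / 3 = 0.5/3 = 0.1667
  S[Y,Y] = ((-0.75)·(-0.75) + (2.25)·(2.25) + (-1.75)·(-1.75) + (0.25)·(0.25)) / 3 = 8.75/3 = 2.9167

S is symmetric (S[j,i] = S[i,j]). Assembling:

S = [[6.3333, 0.1667],
 [0.1667, 2.9167]]


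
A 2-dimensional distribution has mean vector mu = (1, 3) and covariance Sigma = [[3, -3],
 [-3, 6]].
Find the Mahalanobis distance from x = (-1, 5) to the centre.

Step 1 — centre the observation: (x - mu) = (-2, 2).

Step 2 — invert Sigma. det(Sigma) = 3·6 - (-3)² = 9.
  Sigma^{-1} = (1/det) · [[d, -b], [-b, a]] = [[0.6667, 0.3333],
 [0.3333, 0.3333]].

Step 3 — form the quadratic (x - mu)^T · Sigma^{-1} · (x - mu):
  Sigma^{-1} · (x - mu) = (-0.6667, 0).
  (x - mu)^T · [Sigma^{-1} · (x - mu)] = (-2)·(-0.6667) + (2)·(0) = 1.3333.

Step 4 — take square root: d = √(1.3333) ≈ 1.1547.

d(x, mu) = √(1.3333) ≈ 1.1547


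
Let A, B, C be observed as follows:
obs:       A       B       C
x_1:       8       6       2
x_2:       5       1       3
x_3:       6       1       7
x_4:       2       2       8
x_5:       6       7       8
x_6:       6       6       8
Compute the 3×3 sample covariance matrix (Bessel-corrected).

Step 1 — column means:
  mean(A) = (8 + 5 + 6 + 2 + 6 + 6) / 6 = 33/6 = 5.5
  mean(B) = (6 + 1 + 1 + 2 + 7 + 6) / 6 = 23/6 = 3.8333
  mean(C) = (2 + 3 + 7 + 8 + 8 + 8) / 6 = 36/6 = 6

Step 2 — sample covariance S[i,j] = (1/(n-1)) · Σ_k (x_{k,i} - mean_i) · (x_{k,j} - mean_j), with n-1 = 5.
  S[A,A] = ((2.5)·(2.5) + (-0.5)·(-0.5) + (0.5)·(0.5) + (-3.5)·(-3.5) + (0.5)·(0.5) + (0.5)·(0.5)) / 5 = 19.5/5 = 3.9
  S[A,B] = ((2.5)·(2.1667) + (-0.5)·(-2.8333) + (0.5)·(-2.8333) + (-3.5)·(-1.8333) + (0.5)·(3.1667) + (0.5)·(2.1667)) / 5 = 14.5/5 = 2.9
  S[A,C] = ((2.5)·(-4) + (-0.5)·(-3) + (0.5)·(1) + (-3.5)·(2) + (0.5)·(2) + (0.5)·(2)) / 5 = -13/5 = -2.6
  S[B,B] = ((2.1667)·(2.1667) + (-2.8333)·(-2.8333) + (-2.8333)·(-2.8333) + (-1.8333)·(-1.8333) + (3.1667)·(3.1667) + (2.1667)·(2.1667)) / 5 = 38.8333/5 = 7.7667
  S[B,C] = ((2.1667)·(-4) + (-2.8333)·(-3) + (-2.8333)·(1) + (-1.8333)·(2) + (3.1667)·(2) + (2.1667)·(2)) / 5 = 4/5 = 0.8
  S[C,C] = ((-4)·(-4) + (-3)·(-3) + (1)·(1) + (2)·(2) + (2)·(2) + (2)·(2)) / 5 = 38/5 = 7.6

S is symmetric (S[j,i] = S[i,j]). Assembling:

S = [[3.9, 2.9, -2.6],
 [2.9, 7.7667, 0.8],
 [-2.6, 0.8, 7.6]]


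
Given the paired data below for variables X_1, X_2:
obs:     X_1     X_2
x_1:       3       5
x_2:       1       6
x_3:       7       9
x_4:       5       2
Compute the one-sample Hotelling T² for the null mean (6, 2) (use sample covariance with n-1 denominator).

Step 1 — sample mean vector:
  mean(X_1) = (3 + 1 + 7 + 5) / 4 = 16/4 = 4
  mean(X_2) = (5 + 6 + 9 + 2) / 4 = 22/4 = 5.5
  x̄ = (4, 5.5),  deviation x̄ - mu_0 = (4, 5.5) - (6, 2) = (-2, 3.5).

Step 2 — sample covariance matrix, S[i,j] = (1/(n-1)) · Σ_k (x_{k,i} - mean_i) · (x_{k,j} - mean_j), divisor n-1 = 3:
  S[X_1,X_1] = ((-1)·(-1) + (-3)·(-3) + (3)·(3) + (1)·(1)) / 3 = 20/3 = 6.6667
  S[X_1,X_2] = ((-1)·(-0.5) + (-3)·(0.5) + (3)·(3.5) + (1)·(-3.5)) / 3 = 6/3 = 2
  S[X_2,X_2] = ((-0.5)·(-0.5) + (0.5)·(0.5) + (3.5)·(3.5) + (-3.5)·(-3.5)) / 3 = 25/3 = 8.3333
  S = [[6.6667, 2],
 [2, 8.3333]].

Step 3 — invert S. det(S) = 6.6667·8.3333 - (2)² = 51.5556.
  S^{-1} = (1/det) · [[d, -b], [-b, a]] = [[0.1616, -0.0388],
 [-0.0388, 0.1293]].

Step 4 — quadratic form (x̄ - mu_0)^T · S^{-1} · (x̄ - mu_0):
  S^{-1} · (x̄ - mu_0) = (-0.4591, 0.5302),
  (x̄ - mu_0)^T · [...] = (-2)·(-0.4591) + (3.5)·(0.5302) = 2.7737.

Step 5 — scale by n: T² = 4 · 2.7737 = 11.0948.

T² ≈ 11.0948


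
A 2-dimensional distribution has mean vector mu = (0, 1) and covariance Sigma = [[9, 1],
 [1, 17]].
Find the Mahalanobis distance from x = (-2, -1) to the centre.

Step 1 — centre the observation: (x - mu) = (-2, -2).

Step 2 — invert Sigma. det(Sigma) = 9·17 - (1)² = 152.
  Sigma^{-1} = (1/det) · [[d, -b], [-b, a]] = [[0.1118, -0.0066],
 [-0.0066, 0.0592]].

Step 3 — form the quadratic (x - mu)^T · Sigma^{-1} · (x - mu):
  Sigma^{-1} · (x - mu) = (-0.2105, -0.1053).
  (x - mu)^T · [Sigma^{-1} · (x - mu)] = (-2)·(-0.2105) + (-2)·(-0.1053) = 0.6316.

Step 4 — take square root: d = √(0.6316) ≈ 0.7947.

d(x, mu) = √(0.6316) ≈ 0.7947


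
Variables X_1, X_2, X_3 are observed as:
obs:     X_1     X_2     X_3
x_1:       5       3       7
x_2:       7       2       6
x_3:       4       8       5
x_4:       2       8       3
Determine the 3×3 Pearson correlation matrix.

Step 1 — column means:
  mean(X_1) = (5 + 7 + 4 + 2) / 4 = 18/4 = 4.5
  mean(X_2) = (3 + 2 + 8 + 8) / 4 = 21/4 = 5.25
  mean(X_3) = (7 + 6 + 5 + 3) / 4 = 21/4 = 5.25

Step 2 — sample variances and covariances s[i,j] = (1/(n-1)) · Σ_k (x_{k,i} - mean_i) · (x_{k,j} - mean_j), with n-1 = 3:
  s[X_1,X_1] = ((0.5)·(0.5) + (2.5)·(2.5) + (-0.5)·(-0.5) + (-2.5)·(-2.5)) / 3 = 13/3 = 4.3333
  s[X_1,X_2] = ((0.5)·(-2.25) + (2.5)·(-3.25) + (-0.5)·(2.75) + (-2.5)·(2.75)) / 3 = -17.5/3 = -5.8333
  s[X_1,X_3] = ((0.5)·(1.75) + (2.5)·(0.75) + (-0.5)·(-0.25) + (-2.5)·(-2.25)) / 3 = 8.5/3 = 2.8333
  s[X_2,X_2] = ((-2.25)·(-2.25) + (-3.25)·(-3.25) + (2.75)·(2.75) + (2.75)·(2.75)) / 3 = 30.75/3 = 10.25
  s[X_2,X_3] = ((-2.25)·(1.75) + (-3.25)·(0.75) + (2.75)·(-0.25) + (2.75)·(-2.25)) / 3 = -13.25/3 = -4.4167
  s[X_3,X_3] = ((1.75)·(1.75) + (0.75)·(0.75) + (-0.25)·(-0.25) + (-2.25)·(-2.25)) / 3 = 8.75/3 = 2.9167
  Sample standard deviations s_i = √(s[i,i]):
  s(X_1) = √(4.3333) = 2.0817
  s(X_2) = √(10.25) = 3.2016
  s(X_3) = √(2.9167) = 1.7078

Step 3 — r_{ij} = s_{ij} / (s_i · s_j):
  r[X_1,X_1] = 1 (diagonal).
  r[X_1,X_2] = -5.8333 / (2.0817 · 3.2016) = -5.8333 / 6.6646 = -0.8753
  r[X_1,X_3] = 2.8333 / (2.0817 · 1.7078) = 2.8333 / 3.5551 = 0.797
  r[X_2,X_2] = 1 (diagonal).
  r[X_2,X_3] = -4.4167 / (3.2016 · 1.7078) = -4.4167 / 5.4677 = -0.8078
  r[X_3,X_3] = 1 (diagonal).

R is symmetric with unit diagonal. Assembling:

R = [[1, -0.8753, 0.797],
 [-0.8753, 1, -0.8078],
 [0.797, -0.8078, 1]]


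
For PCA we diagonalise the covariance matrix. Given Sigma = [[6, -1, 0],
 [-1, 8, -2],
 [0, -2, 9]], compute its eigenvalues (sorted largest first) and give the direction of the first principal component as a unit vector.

Step 1 — characteristic polynomial p(λ) = det(λI - Sigma) = λ³ - tr·λ² + c_1·λ - det, where tr = trace, c_1 = sum of the principal 2×2 minors, det = det(Sigma):
  tr = 6 + 8 + 9 = 23,
  c_1 = (6·8 - (-1)²) + (6·9 - (0)²) + (8·9 - (-2)²) = 47 + 54 + 68 = 169,
  det = 6·(8·9 - (-2)²) - (-1)·((-1)·9 - (-2)·(0)) + (0)·((-1)·(-2) - 8·(0)) = 6·(68) - (-1)·(-9) + (0)·(2) = 399.
  So p(λ) = λ³ - 23λ² + 169λ - 399.
Step 2 — look for an integer root (rational root theorem: any rational root is an integer divisor of 399). Testing λ = 7:
  p(7) = 343 - 1127 + 1183 - 399 = 0  ✓
  Dividing out (λ - 7): p(λ) = (λ - 7)(λ² - 16λ + 57).
Step 3 — remaining eigenvalues from the quadratic λ² - 16λ + 57 = 0:
  Δ = 16² - 4·57 = 256 - 228 = 28,  λ = (16 ± √28)/2 = (16 ± 5.2915)/2 ≈ 10.6458 or 5.3542.
  Sorted: λ_1 = 10.6458,  λ_2 = 7,  λ_3 = 5.3542  (check: sum = 23 = tr ✓).

Step 4 — unit eigenvector for λ_1 ≈ 10.6458: v spans the null space of (Sigma - λ_1 I), whose rows are
  r_1 = (-4.6458, -1, 0),  r_2 = (-1, -2.6458, -2),  r_3 = (0, -2, -1.6458).
  v is orthogonal to every row, so take v ∝ r_1 × r_2 = ((-1)·(-2) - (0)·(-2.6458), (0)·(-1) - (-4.6458)·(-2), (-4.6458)·(-2.6458) - (-1)·(-1)) ≈ (2, -9.2915, 11.2915).
  Let u = (2, -9.2915, 11.2915).
  ||u|| = √((2)² + (-9.2915)² + (11.2915)²) = √(217.8301) ≈ 14.7591,  v_1 = u/||u|| ≈ (0.1355, -0.6295, 0.7651) (||v_1|| = 1).

λ_1 = 10.6458,  λ_2 = 7,  λ_3 = 5.3542;  v_1 ≈ (0.1355, -0.6295, 0.7651)


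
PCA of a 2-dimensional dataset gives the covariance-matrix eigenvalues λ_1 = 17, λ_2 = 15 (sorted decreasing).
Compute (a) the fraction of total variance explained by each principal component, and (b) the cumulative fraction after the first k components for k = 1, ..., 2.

Step 1 — total variance = trace(Sigma) = Σ λ_i = 17 + 15 = 32.

Step 2 — fraction explained by component i = λ_i / Σ λ:
  PC1: 17/32 = 0.5312
  PC2: 15/32 = 0.4688

Step 3 — cumulative fraction after k components = (λ_1 + ... + λ_k) / Σ λ:
  k = 1: 17/32 = 0.5312
  k = 2: (17 + 15)/32 = 32/32 = 1

Summary (fraction, with percent):

explained: PC1 0.5312 (53.12%), PC2 0.4688 (46.88%);  cumulative: 0.5312, 1
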